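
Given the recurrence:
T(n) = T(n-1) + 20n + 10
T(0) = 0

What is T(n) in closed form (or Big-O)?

Dominant term in sum is 20*sum(i, i=1..n) = 20*n*(n+1)/2 = O(n^2).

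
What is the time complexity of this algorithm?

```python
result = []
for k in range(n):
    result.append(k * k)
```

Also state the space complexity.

Time complexity: O(n).
Space complexity: O(n).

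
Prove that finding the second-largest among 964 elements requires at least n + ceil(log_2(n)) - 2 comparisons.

Lower bound (adversary): identifying the maximum requires 964-1 comparisons (each eliminates one candidate). Assign weight 1 to each element; on each comparison the adversary lets the heavier side win and gives it the loser's weight. The max ends with weight 964, but each comparison it wins at most doubles its weight, so the max must win >= ceil(log_2(964)) = 10 comparisons. The second-largest is one of those 10 direct losers to the max, and identifying which one is largest needs >= 10-1 further comparisons. Total >= 964-1 + 10-1 = 972.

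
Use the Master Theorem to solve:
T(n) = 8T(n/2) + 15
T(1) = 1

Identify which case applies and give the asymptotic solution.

a=8, b=2, f(n)=15.
log_2(8) = 3 > 0.
Since f(n) = O(n^0) is polynomially smaller than n^3, Case 1 applies.
T(n) = Theta(n^3).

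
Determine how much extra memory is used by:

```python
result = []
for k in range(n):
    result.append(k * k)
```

Space complexity: O(n).
Auxiliary storage grows linearly with the input size n in the worst case.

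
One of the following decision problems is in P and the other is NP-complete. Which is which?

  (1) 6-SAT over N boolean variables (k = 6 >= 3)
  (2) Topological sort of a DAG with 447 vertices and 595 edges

(1) is NP-complete: 3-SAT is NP-complete (Cook-Levin); k-SAT for k>=3 reduces from 3-SAT.
(2) is P: DFS-based topological sort runs in O(V+E).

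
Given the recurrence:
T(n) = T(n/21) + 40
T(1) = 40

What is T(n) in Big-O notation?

Each step divides n by 21 and adds 40. After log_21(n) steps, T(n) = O(log n).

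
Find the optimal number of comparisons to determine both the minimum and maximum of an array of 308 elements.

Naive approach: 614 comparisons (307 for max + 307 for min).
Optimal: Compare elements in pairs first (floor(n/2) = 154 comparisons), then find max among winners and min among losers (153 comparisons each).
Total: ceil(3n/2) - 2 = 460 comparisons. An adversary argument shows this is also a lower bound.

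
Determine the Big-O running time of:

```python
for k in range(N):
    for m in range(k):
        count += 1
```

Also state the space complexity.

Time complexity: O(n^2).
Space complexity: O(1).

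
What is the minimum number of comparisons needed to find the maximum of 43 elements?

Finding the maximum requires 42 comparisons. Each comparison eliminates exactly one candidate. With 43 candidates, we need 42 eliminations.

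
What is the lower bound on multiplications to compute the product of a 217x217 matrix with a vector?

A 217x217 matrix-vector product has 217 inner products of length 217. Output depends on all 217^2 = 47089 matrix entries. At least 47089 multiplications needed.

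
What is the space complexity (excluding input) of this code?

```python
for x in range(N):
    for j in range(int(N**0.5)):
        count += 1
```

Space complexity: O(1).
Only a constant amount of auxiliary storage is used; nothing grows with n.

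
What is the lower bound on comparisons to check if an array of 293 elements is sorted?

To verify 293 elements are sorted, we must compare each consecutive pair. Skipping any pair allows an adversary to swap them. Therefore 292 comparisons are necessary and sufficient.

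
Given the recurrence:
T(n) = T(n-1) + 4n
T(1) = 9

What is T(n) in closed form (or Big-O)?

Unrolling: T(n) = 9 + 4*(2 + 3 + ... + n) = 9 + 4*(n(n+1)/2 - 1) = O(n^2).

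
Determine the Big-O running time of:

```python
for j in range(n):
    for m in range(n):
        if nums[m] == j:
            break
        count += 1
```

Time complexity: O(n^2).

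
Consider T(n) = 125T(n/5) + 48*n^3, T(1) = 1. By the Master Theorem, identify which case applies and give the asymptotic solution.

a=125, b=5, f(n)=48*n^3.
log_5(125) = 3, so n^(log_b(a)) = n^3.
f(n) = Theta(n^3), so Case 2 applies.
T(n) = Theta(n^3 log n).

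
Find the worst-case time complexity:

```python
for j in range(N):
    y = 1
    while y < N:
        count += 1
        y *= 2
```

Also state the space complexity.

Time complexity: O(n log n).
Space complexity: O(1).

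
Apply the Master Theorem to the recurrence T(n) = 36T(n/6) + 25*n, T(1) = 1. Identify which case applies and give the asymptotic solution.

a=36, b=6, f(n)=25*n.
log_6(36) = 2 > 1.
Since f(n) = O(n^1) is polynomially smaller than n^2, Case 1 applies.
T(n) = Theta(n^2).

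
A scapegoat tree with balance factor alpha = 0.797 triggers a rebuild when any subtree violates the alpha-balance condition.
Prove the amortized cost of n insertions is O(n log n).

Define potential Phi = c * sum of |size(left(v)) - size(right(v))| over all nodes. An insertion at depth d costs O(d) = O(log n) and increases Phi by O(log n). When a rebuild of subtree of size s occurs, it costs O(s) but reduces Phi by Omega(s). With alpha = 0.797, between rebuilds Omega(s) insertions must occur. Amortized cost per insertion: O(log n).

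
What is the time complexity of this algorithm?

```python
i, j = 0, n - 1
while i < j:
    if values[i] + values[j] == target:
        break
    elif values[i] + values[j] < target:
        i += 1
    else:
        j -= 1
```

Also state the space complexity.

Time complexity: O(n).
Space complexity: O(1).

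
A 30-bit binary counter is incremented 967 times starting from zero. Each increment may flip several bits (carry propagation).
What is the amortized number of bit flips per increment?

Bit i flips on every 2^i-th increment, so over 967 increments bit i flips floor(967/2^i) times. Summing over i: total flips < 2 * 967. Amortized: < 2 = O(1) per increment.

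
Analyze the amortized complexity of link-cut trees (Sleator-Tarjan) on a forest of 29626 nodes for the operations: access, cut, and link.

Link-cut trees represent the forest using splay trees over preferred paths. With potential Phi = sum over nodes of log(size of virtual subtree), each access on 29626 nodes is O(log 29626) = O(log n) amortized by the splay-tree access lemma. Cut and link are O(1) plus one access.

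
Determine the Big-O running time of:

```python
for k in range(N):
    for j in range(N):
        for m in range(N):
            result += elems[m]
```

Time complexity: O(n^3).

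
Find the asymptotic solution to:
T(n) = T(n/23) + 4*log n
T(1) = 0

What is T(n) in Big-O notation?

Each of the log_23(n) levels adds O(log n). T(n) = O(log^2 n).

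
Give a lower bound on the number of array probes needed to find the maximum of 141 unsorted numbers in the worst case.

Adversary: any unprobed cell could hold a value larger than everything seen so far. If fewer than 141 cells are probed, the adversary places the max in an unprobed cell. So all 141 cells must be examined; together with 141-1 comparisons this is tight.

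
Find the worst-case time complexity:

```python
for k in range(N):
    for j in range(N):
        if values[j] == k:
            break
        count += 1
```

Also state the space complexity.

Time complexity: O(n^2).
Space complexity: O(1).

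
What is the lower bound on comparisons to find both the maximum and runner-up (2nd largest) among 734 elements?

Lower bound: finding the max needs 734-1 comparisons. By an adversary weight-doubling argument, the maximum element must personally win at least ceil(log_2(734)) = 10 comparisons in any correct algorithm. The 2nd largest is among those 10 direct losers, and distinguishing it requires 10-1 more comparisons. Total >= 734-1 + 10-1 = 742. A balanced tournament achieves this bound exactly.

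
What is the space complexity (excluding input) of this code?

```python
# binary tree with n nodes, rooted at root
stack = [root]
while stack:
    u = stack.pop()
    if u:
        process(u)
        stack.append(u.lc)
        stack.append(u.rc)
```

Space complexity: O(n).
Auxiliary storage grows linearly with the input size n in the worst case.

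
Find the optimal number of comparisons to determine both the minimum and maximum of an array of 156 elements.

Naive approach: 310 comparisons (155 for max + 155 for min).
Optimal: Compare elements in pairs first (floor(n/2) = 78 comparisons), then find max among winners and min among losers (77 comparisons each).
Total: ceil(3n/2) - 2 = 232 comparisons. An adversary argument shows this is also a lower bound.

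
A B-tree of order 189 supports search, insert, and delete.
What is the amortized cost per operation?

B-tree of order 189 has height O(log_189 n). Each operation traverses the tree height. Splits during insert and merges during delete are O(1) each and occur at most once per level. Total cost per operation: O(log_189 n).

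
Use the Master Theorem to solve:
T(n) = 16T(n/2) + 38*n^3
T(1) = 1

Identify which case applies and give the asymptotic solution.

a=16, b=2, f(n)=38*n^3.
log_2(16) = 4 > 3.
Since f(n) = O(n^3) is polynomially smaller than n^4, Case 1 applies.
T(n) = Theta(n^4).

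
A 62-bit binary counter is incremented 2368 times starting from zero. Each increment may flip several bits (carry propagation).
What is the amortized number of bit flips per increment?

Bit i flips on every 2^i-th increment, so over 2368 increments bit i flips floor(2368/2^i) times. Summing over i: total flips < 2 * 2368. Amortized: < 2 = O(1) per increment.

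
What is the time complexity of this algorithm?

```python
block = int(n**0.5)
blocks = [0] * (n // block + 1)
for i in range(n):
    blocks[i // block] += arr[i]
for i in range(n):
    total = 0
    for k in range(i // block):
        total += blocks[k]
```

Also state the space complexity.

Time complexity: O(n * sqrt(n)).
Space complexity: O(sqrt(n)).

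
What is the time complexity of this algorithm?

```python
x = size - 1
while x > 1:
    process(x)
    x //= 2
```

Time complexity: O(log n).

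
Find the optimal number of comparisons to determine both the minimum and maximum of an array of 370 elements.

Naive approach: 738 comparisons (369 for max + 369 for min).
Optimal: Compare elements in pairs first (floor(n/2) = 185 comparisons), then find max among winners and min among losers (184 comparisons each).
Total: ceil(3n/2) - 2 = 553 comparisons. An adversary argument shows this is also a lower bound.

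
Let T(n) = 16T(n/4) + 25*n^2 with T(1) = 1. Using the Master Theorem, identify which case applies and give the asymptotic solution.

a=16, b=4, f(n)=25*n^2.
log_4(16) = 2, so n^(log_b(a)) = n^2.
f(n) = Theta(n^2), so Case 2 applies.
T(n) = Theta(n^2 log n).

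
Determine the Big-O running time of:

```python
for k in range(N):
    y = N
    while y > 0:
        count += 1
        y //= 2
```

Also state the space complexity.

Time complexity: O(n log n).
Space complexity: O(1).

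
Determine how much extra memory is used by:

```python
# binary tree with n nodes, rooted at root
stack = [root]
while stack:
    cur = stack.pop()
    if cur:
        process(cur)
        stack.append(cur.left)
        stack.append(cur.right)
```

Space complexity: O(n).
Auxiliary storage grows linearly with the input size n in the worst case.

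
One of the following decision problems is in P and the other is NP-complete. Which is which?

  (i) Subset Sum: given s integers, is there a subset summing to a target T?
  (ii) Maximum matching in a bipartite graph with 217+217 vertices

(i) is NP-complete: one of Karp's 21 NP-complete problems.
(ii) is P: Hopcroft-Karp runs in O(E sqrt(V)).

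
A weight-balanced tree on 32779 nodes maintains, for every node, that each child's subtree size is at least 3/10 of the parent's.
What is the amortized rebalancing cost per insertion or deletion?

With balance ratio 3/10, tree height is O(log_{10/3}(32779)) = O(log n). A rebalance at a node of size s costs O(s) but requires Omega(s) updates in that subtree to retrigger. Summed over the O(log n) ancestors of the touched leaf, amortized rebalancing is O(log n).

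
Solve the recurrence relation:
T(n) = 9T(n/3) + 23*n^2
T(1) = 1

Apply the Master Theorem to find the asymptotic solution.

a=9, b=3, f(n)=23*n^2. log_3(9) = 2. Case 2: T(n) = O(n^2 log n).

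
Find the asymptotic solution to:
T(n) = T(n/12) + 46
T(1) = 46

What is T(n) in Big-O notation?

Each step divides n by 12 and adds 46. After log_12(n) steps, T(n) = O(log n).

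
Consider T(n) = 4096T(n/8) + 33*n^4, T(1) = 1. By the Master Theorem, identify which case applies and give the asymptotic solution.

a=4096, b=8, f(n)=33*n^4.
log_8(4096) = 4, so n^(log_b(a)) = n^4.
f(n) = Theta(n^4), so Case 2 applies.
T(n) = Theta(n^4 log n).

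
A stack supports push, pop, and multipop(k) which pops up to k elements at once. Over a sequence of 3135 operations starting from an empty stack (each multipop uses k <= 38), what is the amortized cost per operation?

Each element is pushed exactly once and popped at most once (whether by pop or as part of a multipop). So the total number of individual pops over the whole sequence is at most the number of pushes, which is at most 3135. Total work <= 2 * 3135, hence O(1) amortized per operation.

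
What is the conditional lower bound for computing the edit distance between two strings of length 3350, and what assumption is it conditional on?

Under SETH (the Strong Exponential Time Hypothesis), edit distance on length-3350 strings cannot be computed in O(n^(2-epsilon)) time for any epsilon > 0 (Backurs-Indyk). The reduction is from CNF-SAT via the orthogonal vectors problem.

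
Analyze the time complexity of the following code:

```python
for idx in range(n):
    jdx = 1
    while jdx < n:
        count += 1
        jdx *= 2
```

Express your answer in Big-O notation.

Time complexity: O(n log n).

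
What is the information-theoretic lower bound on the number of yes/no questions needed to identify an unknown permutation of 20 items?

There are 20! = 2432902008176640000 permutations. Each yes/no question gives at most 1 bit, so at least ceil(log_2(2432902008176640000)) = 62 questions are needed.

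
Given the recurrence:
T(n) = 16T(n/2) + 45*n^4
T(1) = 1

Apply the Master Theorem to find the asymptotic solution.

a=16, b=2, f(n)=45*n^4. log_2(16) = 4. Case 2: T(n) = O(n^4 log n).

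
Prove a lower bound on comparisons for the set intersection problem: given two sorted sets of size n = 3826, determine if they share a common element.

For two sorted arrays of size n = 3826, any correct algorithm must examine Omega(n) elements. If fewer are examined, an adversary places a common element in an unexamined gap. A merge-based scan achieves O(n), so the bound is tight.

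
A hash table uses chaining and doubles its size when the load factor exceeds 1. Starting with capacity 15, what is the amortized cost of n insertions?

Rehashing occurs when load exceeds 1. Total rehash cost is geometric series summing to O(n). Each insertion itself is O(1). Amortized: O(1).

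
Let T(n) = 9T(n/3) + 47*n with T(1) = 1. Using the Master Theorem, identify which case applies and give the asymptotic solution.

a=9, b=3, f(n)=47*n.
log_3(9) = 2 > 1.
Since f(n) = O(n^1) is polynomially smaller than n^2, Case 1 applies.
T(n) = Theta(n^2).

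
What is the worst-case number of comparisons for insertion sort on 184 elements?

Insertion sort on reverse-sorted input: 1 + 2 + ... + (184-1) = 16836 comparisons.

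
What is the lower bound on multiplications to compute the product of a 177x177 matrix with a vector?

A 177x177 matrix-vector product has 177 inner products of length 177. Output depends on all 177^2 = 31329 matrix entries. At least 31329 multiplications needed.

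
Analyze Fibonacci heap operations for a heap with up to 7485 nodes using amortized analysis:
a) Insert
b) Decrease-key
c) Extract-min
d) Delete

Fibonacci heaps use lazy consolidation. Potential function Phi = t + 2m (t = number of trees, m = marked nodes).
- Insert: O(1) actual, Delta Phi = +1 (one new tree) => O(1) amortized.
- Decrease-key: with c cascading cuts, actual cost is O(c); Delta Phi <= c - 2(c-1) + 2 = 4 - c (c new trees; >= c-1 marks cleared; <= 1 new mark). Amortized O(c) + (4 - c) = O(1).
- Extract-min: O(D(n) + t) actual; consolidation drops t to <= D(n)+1, so Delta Phi pays for the t term. D(n) = O(log n) for n = 7485 => O(log n) amortized.
- Delete: decrease-key to -inf then extract-min = O(log n).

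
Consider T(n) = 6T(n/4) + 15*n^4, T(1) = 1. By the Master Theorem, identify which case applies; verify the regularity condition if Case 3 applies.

a=6, b=4, f(n)=15*n^4.
log_4(6) = 1.292 < 4.
f(n) = Omega(n^(1.292+epsilon)) for some epsilon > 0, so Case 3 is the candidate.
Regularity: a*f(n/b) = 6*15*(n/4)^4 = (6/256)*15*n^4 <= c*f(n) with c = 6/256 < 1. Satisfied.
Case 3: T(n) = Theta(n^4).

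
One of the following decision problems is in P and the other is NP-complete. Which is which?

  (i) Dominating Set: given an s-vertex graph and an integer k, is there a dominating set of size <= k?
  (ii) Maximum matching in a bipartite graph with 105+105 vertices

(i) is NP-complete: reduces from Set Cover (with k part of the input).
(ii) is P: Hopcroft-Karp runs in O(E sqrt(V)).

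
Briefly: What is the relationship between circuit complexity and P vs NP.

A language is in P iff it has polynomial-size uniform circuit families. P/poly contains all languages decidable by polynomial-size circuits (even non-uniform). If NP is not in P/poly, then P != NP. Proving super-polynomial circuit lower bounds for an NP problem would separate P from NP.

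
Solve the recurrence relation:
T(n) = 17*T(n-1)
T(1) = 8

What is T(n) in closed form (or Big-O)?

Each step multiplies by 17. T(n) = T(1)*17^(n-1) = 8*17^(n-1).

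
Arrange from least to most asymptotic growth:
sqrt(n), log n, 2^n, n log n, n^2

Ordered by growth rate: log n < sqrt(n) < n log n < n^2 < 2^n.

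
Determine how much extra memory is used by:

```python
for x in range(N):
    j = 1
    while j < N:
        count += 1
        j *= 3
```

Space complexity: O(1).
Only a constant amount of auxiliary storage is used; nothing grows with n.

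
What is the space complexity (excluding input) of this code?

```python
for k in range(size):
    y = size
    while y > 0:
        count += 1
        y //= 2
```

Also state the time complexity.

Space complexity: O(1).
Only a constant amount of auxiliary storage is used; nothing grows with n.
Time complexity: O(n log n).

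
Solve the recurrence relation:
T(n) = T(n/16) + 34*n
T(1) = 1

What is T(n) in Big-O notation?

Geometric series: 34*n*(1 + 1/16 + 1/16^2 + ...) = O(n). T(n) = O(n).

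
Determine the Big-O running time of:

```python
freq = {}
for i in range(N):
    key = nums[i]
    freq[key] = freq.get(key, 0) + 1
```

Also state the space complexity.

Time complexity: O(n).
Space complexity: O(n).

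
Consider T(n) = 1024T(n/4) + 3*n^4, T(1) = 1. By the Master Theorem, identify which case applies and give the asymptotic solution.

a=1024, b=4, f(n)=3*n^4.
log_4(1024) = 5 > 4.
Since f(n) = O(n^4) is polynomially smaller than n^5, Case 1 applies.
T(n) = Theta(n^5).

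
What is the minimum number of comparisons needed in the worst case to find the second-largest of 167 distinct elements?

Lower bound: finding the max needs 167-1 comparisons. By the adversary weight-doubling argument, the max must personally win >= ceil(log_2(167)) = 8 comparisons; the 2nd-largest is among those 8 losers, needing 8-1 more comparisons. Total >= 167-1 + 8-1 = 173. A balanced knockout tournament achieves this.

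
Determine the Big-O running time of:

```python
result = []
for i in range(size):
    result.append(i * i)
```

Time complexity: O(n).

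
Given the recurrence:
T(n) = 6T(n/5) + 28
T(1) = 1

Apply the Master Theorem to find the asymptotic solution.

a=6, b=5, f(n)=28. log_5(6) = 1.113. Case 1 of Master Theorem: T(n) = O(n^1.113).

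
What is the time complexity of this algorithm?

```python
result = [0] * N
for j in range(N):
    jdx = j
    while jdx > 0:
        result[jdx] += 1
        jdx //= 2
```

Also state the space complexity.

Time complexity: O(n log n).
Space complexity: O(n).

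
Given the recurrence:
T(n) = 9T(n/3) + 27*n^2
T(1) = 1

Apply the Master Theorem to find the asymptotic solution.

a=9, b=3, f(n)=27*n^2. log_3(9) = 2. Case 2: T(n) = O(n^2 log n).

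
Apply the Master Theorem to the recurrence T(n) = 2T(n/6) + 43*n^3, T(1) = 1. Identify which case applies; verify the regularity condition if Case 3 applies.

a=2, b=6, f(n)=43*n^3.
log_6(2) = 0.3869 < 3.
f(n) = Omega(n^(0.3869+epsilon)) for some epsilon > 0, so Case 3 is the candidate.
Regularity: a*f(n/b) = 2*43*(n/6)^3 = (2/216)*43*n^3 <= c*f(n) with c = 2/216 < 1. Satisfied.
Case 3: T(n) = Theta(n^3).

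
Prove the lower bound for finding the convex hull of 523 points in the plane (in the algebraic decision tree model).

Reduction from sorting: given 523 numbers x_1,...,x_{523}, map x_i to the point (x_i, x_i^2) on the parabola y = x^2. All points are on the convex hull, and walking the hull gives them in sorted x-order. Since sorting requires Omega(n log n), so does planar convex hull.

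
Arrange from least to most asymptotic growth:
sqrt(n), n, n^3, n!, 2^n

Ordered by growth rate: sqrt(n) < n < n^3 < 2^n < n!.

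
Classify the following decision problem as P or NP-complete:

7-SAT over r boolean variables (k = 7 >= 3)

This problem is NP-complete: 3-SAT is NP-complete (Cook-Levin); k-SAT for k>=3 reduces from 3-SAT.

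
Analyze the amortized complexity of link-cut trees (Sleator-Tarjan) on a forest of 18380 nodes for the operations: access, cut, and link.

Link-cut trees represent the forest using splay trees over preferred paths. With potential Phi = sum over nodes of log(size of virtual subtree), each access on 18380 nodes is O(log 18380) = O(log n) amortized by the splay-tree access lemma. Cut and link are O(1) plus one access.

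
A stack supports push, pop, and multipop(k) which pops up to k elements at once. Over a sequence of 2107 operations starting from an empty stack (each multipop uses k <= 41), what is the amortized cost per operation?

Each element is pushed exactly once and popped at most once (whether by pop or as part of a multipop). So the total number of individual pops over the whole sequence is at most the number of pushes, which is at most 2107. Total work <= 2 * 2107, hence O(1) amortized per operation.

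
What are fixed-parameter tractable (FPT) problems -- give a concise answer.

A problem parameterized by k is FPT if it can be solved in time f(k) * n^O(1), where f is any computable function of k alone. Vertex Cover parameterized by solution size k is FPT: O(2^k * n). The W-hierarchy (W[1], W[2], ...) classifies parameterized problems by hardness; Clique parameterized by clique size is W[1]-complete.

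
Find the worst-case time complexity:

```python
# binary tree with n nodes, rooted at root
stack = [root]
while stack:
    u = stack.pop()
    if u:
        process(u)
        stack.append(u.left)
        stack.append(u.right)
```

Time complexity: O(n).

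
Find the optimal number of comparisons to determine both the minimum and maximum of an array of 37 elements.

Naive approach: 72 comparisons (36 for max + 36 for min).
Optimal: Compare elements in pairs first (floor(n/2) = 18 comparisons), then find max among winners and min among losers (18 comparisons each).
Total: ceil(3n/2) - 2 = 54 comparisons. An adversary argument shows this is also a lower bound.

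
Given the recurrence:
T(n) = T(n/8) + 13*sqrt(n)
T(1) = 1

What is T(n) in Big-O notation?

Each level contributes sqrt(n/8^k). Geometric series with ratio 1/sqrt(8) < 1 sums to O(sqrt(n)).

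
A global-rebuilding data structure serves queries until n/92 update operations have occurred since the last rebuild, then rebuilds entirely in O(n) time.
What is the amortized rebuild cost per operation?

The O(n) rebuild is triggered by n/92 operations, so each contributes O(n)/(n/92) = O(92) = O(1) to the rebuild cost.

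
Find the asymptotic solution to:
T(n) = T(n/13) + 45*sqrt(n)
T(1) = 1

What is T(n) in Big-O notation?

Each level contributes sqrt(n/13^k). Geometric series with ratio 1/sqrt(13) < 1 sums to O(sqrt(n)).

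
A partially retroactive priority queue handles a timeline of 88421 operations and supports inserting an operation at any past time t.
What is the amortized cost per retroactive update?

Partially retroactive priority queues (Demaine-Iacono-Langerman) allow updates at past times with queries only at the present. With a balanced BST over the m = 88421 timeline events tracking bridges, each retroactive insert or delete is O(log m) amortized.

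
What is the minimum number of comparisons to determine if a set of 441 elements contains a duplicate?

Determining if 441 elements are all distinct requires Omega(n log n) comparisons in the comparison model. This follows from the element distinctness lower bound.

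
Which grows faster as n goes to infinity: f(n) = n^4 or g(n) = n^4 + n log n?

f(n) = n^4 and g(n) = n^4 + n log n are Theta of each other: the lower-order n log n term is o(n^4); both are Theta(n^4).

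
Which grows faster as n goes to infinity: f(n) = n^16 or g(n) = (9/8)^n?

g(n) = (9/8)^n grows faster: (9/8)^n is exponential with base 9/8 > 1, dominating every polynomial.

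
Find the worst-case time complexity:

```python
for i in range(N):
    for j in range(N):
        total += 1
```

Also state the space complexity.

Time complexity: O(n^2).
Space complexity: O(1).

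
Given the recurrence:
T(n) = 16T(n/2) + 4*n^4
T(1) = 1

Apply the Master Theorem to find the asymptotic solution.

a=16, b=2, f(n)=4*n^4. log_2(16) = 4. Case 2: T(n) = O(n^4 log n).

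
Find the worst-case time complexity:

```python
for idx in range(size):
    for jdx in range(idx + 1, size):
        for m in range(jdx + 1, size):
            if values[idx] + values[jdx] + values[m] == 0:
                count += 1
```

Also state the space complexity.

Time complexity: O(n^3).
Space complexity: O(1).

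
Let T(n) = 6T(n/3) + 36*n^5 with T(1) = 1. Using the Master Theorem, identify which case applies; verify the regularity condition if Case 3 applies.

a=6, b=3, f(n)=36*n^5.
log_3(6) = 1.631 < 5.
f(n) = Omega(n^(1.631+epsilon)) for some epsilon > 0, so Case 3 is the candidate.
Regularity: a*f(n/b) = 6*36*(n/3)^5 = (6/243)*36*n^5 <= c*f(n) with c = 6/243 < 1. Satisfied.
Case 3: T(n) = Theta(n^5).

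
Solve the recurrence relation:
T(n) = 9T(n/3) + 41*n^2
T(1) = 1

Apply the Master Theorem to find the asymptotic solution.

a=9, b=3, f(n)=41*n^2. log_3(9) = 2. Case 2: T(n) = O(n^2 log n).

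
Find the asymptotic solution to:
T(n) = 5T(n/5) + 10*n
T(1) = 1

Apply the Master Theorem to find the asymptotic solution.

a=5, b=5, f(n)=10*n. log_5(5) = 1. Case 2: T(n) = O(n log n).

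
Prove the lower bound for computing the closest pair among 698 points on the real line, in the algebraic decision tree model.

Reduction from element distinctness: given 698 reals, the closest-pair distance is 0 iff two are equal. Element distinctness has an Omega(n log n) lower bound in the algebraic decision tree model (Ben-Or). Therefore closest pair on a line also requires Omega(n log n). Sorting then a linear scan achieves this.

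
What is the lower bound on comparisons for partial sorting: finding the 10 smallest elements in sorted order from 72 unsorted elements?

Finding 10 smallest of 72 in sorted order: Omega(72) to identify the 10 smallest, plus Omega(10 log 10) to sort them. Total: Omega(n + k log k).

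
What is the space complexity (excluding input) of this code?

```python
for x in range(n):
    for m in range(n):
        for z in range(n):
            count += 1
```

Space complexity: O(1).
Only a constant amount of auxiliary storage is used; nothing grows with n.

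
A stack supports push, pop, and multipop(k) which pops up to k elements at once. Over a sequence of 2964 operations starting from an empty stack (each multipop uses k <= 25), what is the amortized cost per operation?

Each element is pushed exactly once and popped at most once (whether by pop or as part of a multipop). So the total number of individual pops over the whole sequence is at most the number of pushes, which is at most 2964. Total work <= 2 * 2964, hence O(1) amortized per operation.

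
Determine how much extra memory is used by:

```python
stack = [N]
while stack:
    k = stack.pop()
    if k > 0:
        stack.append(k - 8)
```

Space complexity: O(1).
Only a constant amount of auxiliary storage is used; nothing grows with n.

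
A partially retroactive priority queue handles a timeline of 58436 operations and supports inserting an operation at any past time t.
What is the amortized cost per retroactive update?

Partially retroactive priority queues (Demaine-Iacono-Langerman) allow updates at past times with queries only at the present. With a balanced BST over the m = 58436 timeline events tracking bridges, each retroactive insert or delete is O(log m) amortized.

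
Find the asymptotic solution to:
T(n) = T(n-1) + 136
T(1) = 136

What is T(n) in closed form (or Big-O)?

Unrolling: T(n) = T(n-1) + 136 = T(n-2) + 2*136 = ... = T(1) + (n-1)*136 = 136 + (n-1)*136 = 136n.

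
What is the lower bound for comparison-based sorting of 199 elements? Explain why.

A comparison-based sorting algorithm corresponds to a decision tree. With 199! possible permutations, the tree has 199! leaves. The height is at least log_2(199!) = Omega(n log n) by Stirling's approximation.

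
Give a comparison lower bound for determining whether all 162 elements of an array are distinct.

In the algebraic decision-tree model, the YES region for element distinctness on 162 elements has 162! connected components (one per ordering). Ben-Or's theorem then gives a lower bound of Omega(log(n!)) = Omega(n log n).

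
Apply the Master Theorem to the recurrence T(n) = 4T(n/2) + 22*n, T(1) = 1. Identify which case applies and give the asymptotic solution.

a=4, b=2, f(n)=22*n.
log_2(4) = 2 > 1.
Since f(n) = O(n^1) is polynomially smaller than n^2, Case 1 applies.
T(n) = Theta(n^2).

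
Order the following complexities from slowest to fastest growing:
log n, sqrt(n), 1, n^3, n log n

Ordered by growth rate: 1 < log n < sqrt(n) < n log n < n^3.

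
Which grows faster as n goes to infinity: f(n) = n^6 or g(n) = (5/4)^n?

g(n) = (5/4)^n grows faster: (5/4)^n is exponential with base 5/4 > 1, dominating every polynomial.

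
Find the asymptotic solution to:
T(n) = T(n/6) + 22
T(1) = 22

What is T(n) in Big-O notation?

Each step divides n by 6 and adds 22. After log_6(n) steps, T(n) = O(log n).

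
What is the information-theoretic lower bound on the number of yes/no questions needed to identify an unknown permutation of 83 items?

There are 83! = 39455239697206586511897471180120610571436503407643446275224357528369751562996629334879591940103770870906880000000000000000000 permutations. Each yes/no question gives at most 1 bit, so at least ceil(log_2(39455239697206586511897471180120610571436503407643446275224357528369751562996629334879591940103770870906880000000000000000000)) = 414 questions are needed.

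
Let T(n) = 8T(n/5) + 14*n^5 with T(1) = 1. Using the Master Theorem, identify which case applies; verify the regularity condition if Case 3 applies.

a=8, b=5, f(n)=14*n^5.
log_5(8) = 1.292 < 5.
f(n) = Omega(n^(1.292+epsilon)) for some epsilon > 0, so Case 3 is the candidate.
Regularity: a*f(n/b) = 8*14*(n/5)^5 = (8/3125)*14*n^5 <= c*f(n) with c = 8/3125 < 1. Satisfied.
Case 3: T(n) = Theta(n^5).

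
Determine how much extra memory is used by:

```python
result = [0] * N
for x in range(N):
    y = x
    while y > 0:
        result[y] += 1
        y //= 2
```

Space complexity: O(n).
Auxiliary storage grows linearly with the input size n in the worst case.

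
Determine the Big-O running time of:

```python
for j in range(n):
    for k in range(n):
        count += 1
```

Time complexity: O(n^2).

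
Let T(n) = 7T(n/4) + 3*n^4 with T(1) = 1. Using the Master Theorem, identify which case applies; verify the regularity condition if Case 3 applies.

a=7, b=4, f(n)=3*n^4.
log_4(7) = 1.404 < 4.
f(n) = Omega(n^(1.404+epsilon)) for some epsilon > 0, so Case 3 is the candidate.
Regularity: a*f(n/b) = 7*3*(n/4)^4 = (7/256)*3*n^4 <= c*f(n) with c = 7/256 < 1. Satisfied.
Case 3: T(n) = Theta(n^4).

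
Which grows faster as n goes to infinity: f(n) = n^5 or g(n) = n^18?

g(n) = n^18 grows faster: n^18/n^5 = n^13 -> infinity.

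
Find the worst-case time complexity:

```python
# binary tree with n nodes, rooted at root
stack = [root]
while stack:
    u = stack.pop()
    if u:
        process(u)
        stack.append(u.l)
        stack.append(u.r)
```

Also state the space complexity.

Time complexity: O(n).
Space complexity: O(n).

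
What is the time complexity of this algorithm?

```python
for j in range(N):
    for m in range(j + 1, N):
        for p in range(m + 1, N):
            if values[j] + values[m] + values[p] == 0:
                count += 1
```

Time complexity: O(n^3).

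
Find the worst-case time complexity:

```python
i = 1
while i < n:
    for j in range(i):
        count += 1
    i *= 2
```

Time complexity: O(n).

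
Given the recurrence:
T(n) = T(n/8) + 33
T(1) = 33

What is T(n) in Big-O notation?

Each step divides n by 8 and adds 33. After log_8(n) steps, T(n) = O(log n).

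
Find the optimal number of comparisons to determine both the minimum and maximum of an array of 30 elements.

Naive approach: 58 comparisons (29 for max + 29 for min).
Optimal: Compare elements in pairs first (floor(n/2) = 15 comparisons), then find max among winners and min among losers (14 comparisons each).
Total: ceil(3n/2) - 2 = 43 comparisons. An adversary argument shows this is also a lower bound.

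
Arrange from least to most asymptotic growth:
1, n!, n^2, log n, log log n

Ordered by growth rate: 1 < log log n < log n < n^2 < n!.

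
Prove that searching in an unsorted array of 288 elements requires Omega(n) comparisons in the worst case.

An adversary can always place the target in the last position checked. Until all 288 positions are examined, the target might be in any unchecked position. Therefore 288 comparisons are necessary.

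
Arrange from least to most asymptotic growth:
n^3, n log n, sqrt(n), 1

Ordered by growth rate: 1 < sqrt(n) < n log n < n^3.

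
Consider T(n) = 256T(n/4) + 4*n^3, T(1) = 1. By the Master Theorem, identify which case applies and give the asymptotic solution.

a=256, b=4, f(n)=4*n^3.
log_4(256) = 4 > 3.
Since f(n) = O(n^3) is polynomially smaller than n^4, Case 1 applies.
T(n) = Theta(n^4).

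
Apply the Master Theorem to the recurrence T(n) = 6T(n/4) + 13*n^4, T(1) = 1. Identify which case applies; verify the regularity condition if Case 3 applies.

a=6, b=4, f(n)=13*n^4.
log_4(6) = 1.292 < 4.
f(n) = Omega(n^(1.292+epsilon)) for some epsilon > 0, so Case 3 is the candidate.
Regularity: a*f(n/b) = 6*13*(n/4)^4 = (6/256)*13*n^4 <= c*f(n) with c = 6/256 < 1. Satisfied.
Case 3: T(n) = Theta(n^4).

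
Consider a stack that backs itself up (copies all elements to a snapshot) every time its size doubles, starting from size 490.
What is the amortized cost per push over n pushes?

Backups occur at sizes 490, 980, 1960, ..., copying 490 + 980 + 1960 + ... <= 2n elements total (geometric series). Spread over n pushes, the amortized backup cost is O(1) per push.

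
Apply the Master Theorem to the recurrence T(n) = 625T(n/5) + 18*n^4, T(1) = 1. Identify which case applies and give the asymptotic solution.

a=625, b=5, f(n)=18*n^4.
log_5(625) = 4, so n^(log_b(a)) = n^4.
f(n) = Theta(n^4), so Case 2 applies.
T(n) = Theta(n^4 log n).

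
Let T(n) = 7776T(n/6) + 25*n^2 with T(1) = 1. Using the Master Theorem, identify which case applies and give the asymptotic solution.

a=7776, b=6, f(n)=25*n^2.
log_6(7776) = 5 > 2.
Since f(n) = O(n^2) is polynomially smaller than n^5, Case 1 applies.
T(n) = Theta(n^5).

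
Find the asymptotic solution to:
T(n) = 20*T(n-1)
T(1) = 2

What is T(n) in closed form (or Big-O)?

Each step multiplies by 20. T(n) = T(1)*20^(n-1) = 2*20^(n-1).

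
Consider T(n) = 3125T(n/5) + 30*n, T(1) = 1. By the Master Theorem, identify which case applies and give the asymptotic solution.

a=3125, b=5, f(n)=30*n.
log_5(3125) = 5 > 1.
Since f(n) = O(n^1) is polynomially smaller than n^5, Case 1 applies.
T(n) = Theta(n^5).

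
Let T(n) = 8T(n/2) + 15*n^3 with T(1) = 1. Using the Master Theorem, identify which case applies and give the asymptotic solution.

a=8, b=2, f(n)=15*n^3.
log_2(8) = 3, so n^(log_b(a)) = n^3.
f(n) = Theta(n^3), so Case 2 applies.
T(n) = Theta(n^3 log n).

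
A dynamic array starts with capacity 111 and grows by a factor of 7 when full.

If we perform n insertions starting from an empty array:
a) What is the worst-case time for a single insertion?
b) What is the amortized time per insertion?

(a) Worst-case single insertion: O(n) -- when the array is full at capacity c, the resize copies all c elements, and c can be Theta(n).
(b) Resizes happen at sizes 111, 777, 5439, ... Total copy cost for n insertions: 111 + 777 + ... = O(n) (geometric series with ratio 1/7). Amortized cost per insertion: O(n)/n = O(1).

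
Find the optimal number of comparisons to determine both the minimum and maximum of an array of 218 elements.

Naive approach: 434 comparisons (217 for max + 217 for min).
Optimal: Compare elements in pairs first (floor(n/2) = 109 comparisons), then find max among winners and min among losers (108 comparisons each).
Total: ceil(3n/2) - 2 = 325 comparisons. An adversary argument shows this is also a lower bound.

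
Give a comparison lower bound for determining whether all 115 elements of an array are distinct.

In the algebraic decision-tree model, the YES region for element distinctness on 115 elements has 115! connected components (one per ordering). Ben-Or's theorem then gives a lower bound of Omega(log(n!)) = Omega(n log n).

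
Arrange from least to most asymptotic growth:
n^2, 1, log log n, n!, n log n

Ordered by growth rate: 1 < log log n < n log n < n^2 < n!.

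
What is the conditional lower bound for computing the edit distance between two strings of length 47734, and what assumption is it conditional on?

Under SETH (the Strong Exponential Time Hypothesis), edit distance on length-47734 strings cannot be computed in O(n^(2-epsilon)) time for any epsilon > 0 (Backurs-Indyk). The reduction is from CNF-SAT via the orthogonal vectors problem.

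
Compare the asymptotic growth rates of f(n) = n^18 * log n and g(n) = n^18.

f(n) = n^18 * log n grows faster: extra log n factor -> infinity.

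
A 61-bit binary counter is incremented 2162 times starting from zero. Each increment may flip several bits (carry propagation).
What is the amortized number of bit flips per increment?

Bit i flips on every 2^i-th increment, so over 2162 increments bit i flips floor(2162/2^i) times. Summing over i: total flips < 2 * 2162. Amortized: < 2 = O(1) per increment.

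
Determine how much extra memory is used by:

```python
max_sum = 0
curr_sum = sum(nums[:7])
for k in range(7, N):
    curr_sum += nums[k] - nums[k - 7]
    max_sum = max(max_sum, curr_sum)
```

Space complexity: O(1).
Only a constant amount of auxiliary storage is used; nothing grows with n.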